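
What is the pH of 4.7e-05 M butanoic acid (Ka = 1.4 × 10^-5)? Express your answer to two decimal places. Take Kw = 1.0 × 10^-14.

pH = 4.71

CH3(CH2)2COOH ⇌ CH3(CH2)2COO- + H+
From the ICE table, Ka = x²/(4.7e-05 − x) = 1.4 × 10^-5.
x is not negligible relative to C₀; solve x² + 1.4e-05·x − 6.58e-10 = 0.
x = (−Ka + √(Ka² + 4·Ka·C₀))/2 = 1.96 × 10^-5 M
pH = −log[H+] = −log(1.96 × 10^-5) = 4.71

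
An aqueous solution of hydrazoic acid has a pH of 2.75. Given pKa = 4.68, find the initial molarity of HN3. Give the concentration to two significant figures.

[H+] = 10^(-2.75) = 1.78 × 10^-3 M = x
Ka = 10^(−4.68) = 2.09 × 10^-5
Ka = x²/(C₀ − x) ⇒ C₀ = x + x²/Ka
C₀ = 1.78 × 10^-3 + (1.78 × 10^-3)²/(2.09 × 10^-5) = 1.53 × 10^-1 M

C₀ = 1.5 × 10^-1 M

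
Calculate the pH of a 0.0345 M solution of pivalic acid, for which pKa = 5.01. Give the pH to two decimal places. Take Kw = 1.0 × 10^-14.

(CH3)3CCOOH ⇌ (CH3)3CCOO- + H+
Ka = 10^(−5.01) = 9.77 × 10^-6
Ka = [H+]²/(0.0345 − [H+]) = 9.77 × 10^-6
Since Ka ≪ C₀, [H+] ≈ √(Ka·C₀) = 5.81 × 10^-4 M.
([H+]/C₀ = 1.7% < 5%, so the approximation holds.)
pH = −log[H+] = −log(5.81 × 10^-4) = 3.24

pH = 3.24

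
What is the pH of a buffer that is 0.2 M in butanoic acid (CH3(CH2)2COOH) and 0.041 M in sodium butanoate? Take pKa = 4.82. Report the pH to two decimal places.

pH = 4.13

Using pH = pKa + log([base]/[acid]) with [base]/[acid] = 0.041/0.2:
pH = 4.82 + (-0.688) = 4.13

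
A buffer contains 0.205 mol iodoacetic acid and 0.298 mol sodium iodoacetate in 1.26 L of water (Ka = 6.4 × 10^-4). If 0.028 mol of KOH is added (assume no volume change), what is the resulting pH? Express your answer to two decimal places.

After neutralization: n(ICH2COOH) = 0.177 mol, n(ICH2COO-) = 0.326 mol.
pKa = −log(6.4 × 10^-4) = 3.194
Henderson–Hasselbalch with mole ratio 0.326/0.177: pH = 3.194 + (+0.265)

pH = 3.46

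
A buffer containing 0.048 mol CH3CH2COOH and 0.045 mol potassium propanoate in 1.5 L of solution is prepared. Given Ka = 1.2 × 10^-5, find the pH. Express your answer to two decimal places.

pKa = −log(1.2 × 10^-5) = 4.921
Henderson–Hasselbalch: pH = pKa + log([CH3CH2COO-]/[CH3CH2COOH]) = 4.921 + log(0.045/0.048)
pH = 4.921 + (-0.028) = 4.89

pH = 4.89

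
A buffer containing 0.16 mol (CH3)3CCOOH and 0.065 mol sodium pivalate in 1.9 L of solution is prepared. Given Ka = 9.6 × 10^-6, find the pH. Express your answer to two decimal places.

pKa = −log(9.6 × 10^-6) = 5.018
pH = pKa + log([A⁻]/[HA]) = 5.018 + log(0.065/0.16)
pH = 5.018 + (-0.391) = 4.63

pH = 4.63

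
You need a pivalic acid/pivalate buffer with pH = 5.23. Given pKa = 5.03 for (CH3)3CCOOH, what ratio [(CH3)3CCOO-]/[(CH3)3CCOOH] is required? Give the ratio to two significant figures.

pH = pKa + log(r) ⇒ log(r) = 5.23 − 5.03 = +0.20
r = [(CH3)3CCOO-]/[(CH3)3CCOOH] = 10^(+0.20) = 1.58

ratio = 1.6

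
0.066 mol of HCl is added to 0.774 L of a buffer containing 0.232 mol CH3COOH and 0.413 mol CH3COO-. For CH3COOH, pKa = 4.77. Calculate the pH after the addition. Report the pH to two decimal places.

pH = 4.84

After neutralization: n(CH3COOH) = 0.298 mol, n(CH3COO-) = 0.347 mol.
Henderson–Hasselbalch with mole ratio 0.347/0.298: pH = 4.77 + (+0.066)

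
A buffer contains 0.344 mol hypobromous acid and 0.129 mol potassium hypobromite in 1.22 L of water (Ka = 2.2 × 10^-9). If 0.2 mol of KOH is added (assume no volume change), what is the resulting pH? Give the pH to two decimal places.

pH = 9.02

OH- converts HOBr to OBr-: HOBr → 0.144 mol, OBr- → 0.329 mol.
pKa = −log(2.2 × 10^-9) = 8.658
pH = pKa + log([A⁻]/[HA]) = 8.658 + log(0.329/0.144) = 8.658 +0.359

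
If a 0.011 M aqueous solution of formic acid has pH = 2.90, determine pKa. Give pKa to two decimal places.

pKa = 3.79

[H+] = 10^(-2.90) = 1.26 × 10^-3 M
At equilibrium [HA] = 0.011 − 1.26 × 10^-3 = 9.74 × 10^-3 M
Ka = [H+][A-]/[HA] = (1.26 × 10^-3)² / 9.74 × 10^-3 = 1.63 × 10^-4
pKa = -log(1.63 × 10^-4) = 3.79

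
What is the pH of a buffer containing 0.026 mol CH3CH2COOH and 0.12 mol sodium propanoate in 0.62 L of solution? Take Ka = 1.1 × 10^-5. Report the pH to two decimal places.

pH = 5.62

pKa = −log(1.1 × 10^-5) = 4.959
Using pH = pKa + log([base]/[acid]) with [base]/[acid] = 0.12/0.026:
pH = 4.959 + (+0.664) = 5.62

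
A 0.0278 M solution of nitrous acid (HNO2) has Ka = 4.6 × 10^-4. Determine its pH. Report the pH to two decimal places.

pH = 2.47

HNO2 ⇌ NO2- + H+
Ka = [H+]²/(0.0278 − [H+]) = 4.6 × 10^-4
The 5% rule fails; solving [H+]² + Ka·[H+] − Ka·C₀ = 0 exactly:
[H+] = [−0.00046 + √(0.00046² + 5.12e-05)]/2 = 3.35 × 10^-3 M
pH = −log[H+] = −log(3.35 × 10^-3) = 2.47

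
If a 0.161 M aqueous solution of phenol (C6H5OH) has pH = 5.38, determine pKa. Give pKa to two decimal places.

pKa = 9.97

[H+] = 10^(-5.38) = 4.17 × 10^-6 M
At equilibrium [HA] = 0.161 − 4.17 × 10^-6 = 1.61 × 10^-1 M
Ka = [H+][A-]/[HA] = (4.17 × 10^-6)² / 1.61 × 10^-1 = 1.08 × 10^-10
pKa = -log(1.08 × 10^-10) = 9.97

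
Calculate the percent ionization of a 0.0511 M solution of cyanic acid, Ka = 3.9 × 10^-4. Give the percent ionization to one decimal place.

8.4%

HOCN ⇌ OCN- + H+; let x = [H+] at equilibrium.
Solve x² + 0.00039x − 1.99e-05 = 0 → x = 4.27 × 10^-3 M
% ionization = x/C₀ × 100% = 4.27 × 10^-3/0.0511 × 100% = 8.4%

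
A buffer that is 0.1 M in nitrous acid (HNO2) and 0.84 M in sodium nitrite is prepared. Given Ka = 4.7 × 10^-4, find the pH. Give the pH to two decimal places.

pKa = −log(4.7 × 10^-4) = 3.328
pH = pKa + log([A⁻]/[HA]) = 3.328 + log(0.84/0.1)
pH = 3.328 + (+0.924) = 4.25

pH = 4.25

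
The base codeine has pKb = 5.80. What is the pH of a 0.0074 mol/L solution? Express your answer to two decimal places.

C18H21NO3 + H2O ⇌ C18H22NO3+ + OH-
Kb = 10^(−5.80) = 1.58 × 10^-6
Kb = x²/(0.0074 − x) = 1.58 × 10^-6
Neglecting x in the denominator: x = √(1.58 × 10^-6 × 0.0074) = 1.08 × 10^-4 M
(x/C₀ = 1.5% < 5%, so the approximation holds.)
pOH = 3.97, so pH = 14.00 − pOH = 10.03

pH = 10.03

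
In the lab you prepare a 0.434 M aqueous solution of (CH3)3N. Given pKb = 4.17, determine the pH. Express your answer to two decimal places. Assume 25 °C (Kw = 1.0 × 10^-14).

(CH3)3N + H2O ⇌ (CH3)3NH+ + OH-
Kb = 10^(−4.17) = 6.76 × 10^-5
Kb = [OH-]²/(0.434 − [OH-]) = 6.76 × 10^-5
Since Kb ≪ C₀, [OH-] ≈ √(Kb·C₀) = 5.42 × 10^-3 M.
([OH-]/C₀ = 1.2% < 5%, so the approximation holds.)
pOH = −log(5.42 × 10^-3) = 2.27; pH = 14.00 − 2.27 = 11.73

pH = 11.73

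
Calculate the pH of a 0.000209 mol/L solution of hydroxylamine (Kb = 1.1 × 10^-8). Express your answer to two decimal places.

NH2OH + H2O ⇌ NH3OH+ + OH-
Let x = [OH-] at equilibrium. Kb = x²/(0.000209 − x).
Neglecting x in the denominator: x = √(1.1 × 10^-8 × 0.000209) = 1.52 × 10^-6 M
pOH = −log(1.52 × 10^-6) = 5.82; pH = 14.00 − 5.82 = 8.18

pH = 8.18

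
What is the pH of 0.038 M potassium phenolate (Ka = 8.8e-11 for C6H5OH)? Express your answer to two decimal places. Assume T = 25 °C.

C6H5O- is the conjugate base of the weak acid C6H5OH.
Kb = Kw/Ka = 1.0×10^-14 / 8.8 × 10^-11 = 1.14 × 10^-4
From the ICE table, Kb = x²/(0.038 − x) = 1.14 × 10^-4.
x is not negligible relative to C₀; solve x² + 0.000114·x − 4.33e-06 = 0.
x = (−Kb + √(Kb² + 4·Kb·C₀))/2 = 2.03 × 10^-3 M
pOH = 2.69, so pH = 14.00 − pOH = 11.31

pH = 11.31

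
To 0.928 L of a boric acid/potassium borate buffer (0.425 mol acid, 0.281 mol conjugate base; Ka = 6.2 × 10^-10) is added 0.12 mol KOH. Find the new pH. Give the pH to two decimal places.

pH = 9.33

After neutralization: n(B(OH)3) = 0.305 mol, n(B(OH)4-) = 0.401 mol.
pKa = −log(6.2 × 10^-10) = 9.208
pH = pKa + log([A⁻]/[HA]) = 9.208 + log(0.401/0.305) = 9.208 +0.119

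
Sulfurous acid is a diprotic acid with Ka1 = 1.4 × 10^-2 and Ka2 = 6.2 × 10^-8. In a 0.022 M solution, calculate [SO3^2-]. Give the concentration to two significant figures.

6.2 × 10^-8 M

First ionization gives [H+] ≈ [HSO3-] = 1.19 × 10^-2 M.
Second step: Ka2 = [H+][SO3^2-]/[HSO3-] ≈ [SO3^2-] (since [H+] ≈ [HSO3-]).
So [SO3^2-] ≈ Ka2.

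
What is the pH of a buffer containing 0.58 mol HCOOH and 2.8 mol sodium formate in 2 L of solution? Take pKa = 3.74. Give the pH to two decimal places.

pH = pKa + log([A⁻]/[HA]) = 3.74 + log(2.8/0.58)
pH = 3.74 + (+0.684) = 4.42

pH = 4.42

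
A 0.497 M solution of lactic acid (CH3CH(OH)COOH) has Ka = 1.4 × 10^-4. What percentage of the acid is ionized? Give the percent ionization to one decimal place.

1.7%

CH3CH(OH)COOH ⇌ CH3CH(OH)COO- + H+; let x = [H+] at equilibrium.
x ≈ √(Ka·C₀) = √(1.4 × 10^-4 × 0.497) = 8.34 × 10^-3 M
Fraction ionized = 8.34 × 10^-3 / 0.497 = 0.0168 → 1.7%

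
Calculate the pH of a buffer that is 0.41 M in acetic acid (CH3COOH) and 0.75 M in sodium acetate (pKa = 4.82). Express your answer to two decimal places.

Using pH = pKa + log([base]/[acid]) with [base]/[acid] = 0.75/0.41:
pH = 4.82 + (+0.262) = 5.08

pH = 5.08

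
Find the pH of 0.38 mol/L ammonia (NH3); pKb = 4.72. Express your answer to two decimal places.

pH = 11.43

NH3 + H2O ⇌ NH4+ + OH-
Kb = 10^(−4.72) = 1.91 × 10^-5
From the ICE table, Kb = x²/(0.38 − x) = 1.91 × 10^-5.
Neglecting x in the denominator: x = √(1.91 × 10^-5 × 0.38) = 2.69 × 10^-3 M
(x/C₀ = 0.71% < 5%, so the approximation holds.)
pOH = −log(2.69 × 10^-3) = 2.57; pH = 14.00 − 2.57 = 11.43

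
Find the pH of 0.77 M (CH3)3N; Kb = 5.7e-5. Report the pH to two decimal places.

(CH3)3N + H2O ⇌ (CH3)3NH+ + OH-
From the ICE table, Kb = [OH-]²/(0.77 − [OH-]) = 5.7 × 10^-5.
Since Kb ≪ C₀, [OH-] ≈ √(Kb·C₀) = 6.62 × 10^-3 M.
Check: 0.86% ionized — well under 5%, approximation valid.
pOH = 2.18, so pH = 14.00 − pOH = 11.82

pH = 11.82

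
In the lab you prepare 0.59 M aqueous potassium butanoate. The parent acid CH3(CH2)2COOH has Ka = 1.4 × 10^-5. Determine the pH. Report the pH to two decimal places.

pH = 9.31

CH3(CH2)2COO- is the conjugate base of the weak acid CH3(CH2)2COOH.
Kb = Kw/Ka = 1.0×10^-14 / 1.4 × 10^-5 = 7.14 × 10^-10
Kb = x²/(0.59 − x) = 7.14 × 10^-10
Since Kb ≪ C₀, x ≈ √(Kb·C₀) = 2.05 × 10^-5 M.
pOH = 4.69, so pH = 14.00 − pOH = 9.31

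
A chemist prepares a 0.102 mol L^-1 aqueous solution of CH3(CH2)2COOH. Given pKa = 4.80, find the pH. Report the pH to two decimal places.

pH = 2.90

CH3(CH2)2COOH ⇌ CH3(CH2)2COO- + H+
Ka = 10^(−4.80) = 1.58 × 10^-5
From the ICE table, Ka = [H+]²/(0.102 − [H+]) = 1.58 × 10^-5.
Neglecting [H+] in the denominator: [H+] = √(1.58 × 10^-5 × 0.102) = 1.27 × 10^-3 M
([H+]/C₀ = 1.2% < 5%, so the approximation holds.)
pH = −log(1.27 × 10^-3) = 2.90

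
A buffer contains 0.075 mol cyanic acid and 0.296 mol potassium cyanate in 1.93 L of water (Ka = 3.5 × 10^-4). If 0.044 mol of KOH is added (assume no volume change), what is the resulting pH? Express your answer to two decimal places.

pH = 4.50

OH- converts HOCN to OCN-: HOCN → 0.031 mol, OCN- → 0.34 mol.
pKa = −log(3.5 × 10^-4) = 3.456
pH = pKa + log([A⁻]/[HA]) = 3.456 + log(0.34/0.031) = 3.456 +1.040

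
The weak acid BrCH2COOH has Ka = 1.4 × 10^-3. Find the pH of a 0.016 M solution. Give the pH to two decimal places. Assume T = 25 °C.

pH = 2.39

BrCH2COOH ⇌ BrCH2COO- + H+
From the ICE table, Ka = x²/(0.016 − x) = 1.4 × 10^-3.
x is not negligible relative to C₀; solve x² + 0.0014·x − 2.24e-05 = 0.
x = [−0.0014 + √(0.0014² + 8.96e-05)]/2 = 4.08 × 10^-3 M
pH = −log(4.08 × 10^-3) = 2.39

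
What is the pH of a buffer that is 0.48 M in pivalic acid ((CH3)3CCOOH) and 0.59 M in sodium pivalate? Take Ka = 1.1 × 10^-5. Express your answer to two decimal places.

pKa = −log(1.1 × 10^-5) = 4.959
Henderson–Hasselbalch: pH = pKa + log([(CH3)3CCOO-]/[(CH3)3CCOOH]) = 4.959 + log(0.59/0.48)
pH = 4.959 + (+0.090) = 5.05

pH = 5.05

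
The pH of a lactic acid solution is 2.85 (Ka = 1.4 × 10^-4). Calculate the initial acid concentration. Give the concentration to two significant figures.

C₀ = 1.6 × 10^-2 M

[H+] = 10^(-2.85) = 1.41 × 10^-3 M = x
Ka = x²/(C₀ − x) ⇒ C₀ = x + x²/Ka
C₀ = 1.41 × 10^-3 + (1.41 × 10^-3)²/(1.4 × 10^-4) = 1.56 × 10^-2 M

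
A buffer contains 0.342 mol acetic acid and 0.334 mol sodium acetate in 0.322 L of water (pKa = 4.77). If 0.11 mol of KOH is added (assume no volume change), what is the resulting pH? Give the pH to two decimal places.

OH- converts CH3COOH to CH3COO-: CH3COOH → 0.232 mol, CH3COO- → 0.444 mol.
pH = pKa + log(n_CH3COO-/n_CH3COOH) = 4.77 + log(0.444/0.232) = 4.77 + (+0.282)

pH = 5.05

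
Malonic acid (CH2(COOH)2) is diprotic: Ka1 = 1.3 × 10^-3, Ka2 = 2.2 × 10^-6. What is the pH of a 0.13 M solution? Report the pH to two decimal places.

pH = 1.91

Since Ka1 ≫ Ka2, the first ionization dominates [H+].
Ka1 = x²/(0.13 − x) = 1.3 × 10^-3
Solving the quadratic: x = (−Ka1 + √(Ka1² + 4·Ka1·C₀))/2 = 1.24 × 10^-2 M
pH = −log(1.24 × 10^-2) = 1.91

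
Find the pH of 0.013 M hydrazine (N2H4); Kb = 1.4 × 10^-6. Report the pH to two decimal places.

N2H4 + H2O ⇌ N2H5+ + OH-
From the ICE table, Kb = [OH-]²/(0.013 − [OH-]) = 1.4 × 10^-6.
Since Kb ≪ C₀, [OH-] ≈ √(Kb·C₀) = 1.35 × 10^-4 M.
Check: 1% ionized — well under 5%, approximation valid.
pOH = −log(1.35 × 10^-4) = 3.87; pH = 14.00 − 3.87 = 10.13

pH = 10.13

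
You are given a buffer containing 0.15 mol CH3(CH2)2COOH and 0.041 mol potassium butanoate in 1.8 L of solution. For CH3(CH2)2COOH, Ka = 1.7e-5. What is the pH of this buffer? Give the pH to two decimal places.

pKa = −log(1.7 × 10^-5) = 4.770
pH = pKa + log([A⁻]/[HA]) = 4.770 + log(0.041/0.15)
pH = 4.770 + (-0.563) = 4.21

pH = 4.21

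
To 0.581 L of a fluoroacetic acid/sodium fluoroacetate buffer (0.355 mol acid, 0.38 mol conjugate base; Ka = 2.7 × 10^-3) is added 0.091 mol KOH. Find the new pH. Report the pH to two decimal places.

pH = 2.82

After neutralization: n(FCH2COOH) = 0.264 mol, n(FCH2COO-) = 0.471 mol.
pKa = −log(2.7 × 10^-3) = 2.569
pH = pKa + log(n_FCH2COO-/n_FCH2COOH) = 2.569 + log(0.471/0.264) = 2.569 + (+0.251)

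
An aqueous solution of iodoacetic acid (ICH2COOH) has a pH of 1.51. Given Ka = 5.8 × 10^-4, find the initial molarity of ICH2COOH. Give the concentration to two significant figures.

[H+] = 10^(-1.51) = 3.09 × 10^-2 M = x
Ka = x²/(C₀ − x) ⇒ C₀ = x + x²/Ka
C₀ = 3.09 × 10^-2 + (3.09 × 10^-2)²/(5.8 × 10^-4) = 1.68 M

C₀ = 1.7 M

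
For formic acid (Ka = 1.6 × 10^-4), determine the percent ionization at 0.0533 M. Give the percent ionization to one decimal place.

HCOOH ⇌ HCOO- + H+; let x = [H+] at equilibrium.
Solve x² + 0.00016x − 8.53e-06 = 0 → x = 2.84 × 10^-3 M
Fraction ionized = 2.84 × 10^-3 / 0.0533 = 0.0533 → 5.3%

5.3%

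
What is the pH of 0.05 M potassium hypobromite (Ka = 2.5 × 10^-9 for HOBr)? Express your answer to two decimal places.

OBr- is the conjugate base of the weak acid HOBr.
Kb = Kw/Ka = 1.0×10^-14 / 2.5 × 10^-9 = 4.00 × 10^-6
From the ICE table, Kb = x²/(0.05 − x) = 4.00 × 10^-6.
Assume x ≪ 0.05: x ≈ √(4.00 × 10^-6 × 0.05) = 4.47 × 10^-4 M
Check: 0.89% ionized — well under 5%, approximation valid.
pOH = 3.35, so pH = 14.00 − pOH = 10.65

pH = 10.65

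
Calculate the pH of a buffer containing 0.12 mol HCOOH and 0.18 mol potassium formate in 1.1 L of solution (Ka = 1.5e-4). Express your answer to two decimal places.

pH = 4.00

pKa = −log(1.5 × 10^-4) = 3.824
Henderson–Hasselbalch: pH = pKa + log([HCOO-]/[HCOOH]) = 3.824 + log(0.18/0.12)
pH = 3.824 + (+0.176) = 4.00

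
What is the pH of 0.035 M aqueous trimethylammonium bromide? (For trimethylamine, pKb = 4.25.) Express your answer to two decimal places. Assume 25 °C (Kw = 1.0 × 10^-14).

pH = 5.60

(CH3)3NH+ is the conjugate acid of the weak base (CH3)3N.
Kb = 10^(−4.25) = 5.62 × 10^-5
Ka = Kw/Kb = 1.0×10^-14 / 5.62 × 10^-5 = 1.78 × 10^-10
Ka = [H+]²/(0.035 − [H+]) = 1.78 × 10^-10
Neglecting [H+] in the denominator: [H+] = √(1.78 × 10^-10 × 0.035) = 2.50 × 10^-6 M
([H+]/C₀ = 0.0071% < 5%, so the approximation holds.)
pH = −log(2.50 × 10^-6) = 5.60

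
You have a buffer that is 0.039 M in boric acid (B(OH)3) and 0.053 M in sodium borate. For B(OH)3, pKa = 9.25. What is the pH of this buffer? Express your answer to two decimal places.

Henderson–Hasselbalch: pH = pKa + log([B(OH)4-]/[B(OH)3]) = 9.25 + log(0.053/0.039)
pH = 9.25 + (+0.133) = 9.38

pH = 9.38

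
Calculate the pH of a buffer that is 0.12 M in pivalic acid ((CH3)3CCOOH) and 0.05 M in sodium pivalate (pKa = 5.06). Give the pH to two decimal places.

pH = 4.68

pH = pKa + log([A⁻]/[HA]) = 5.06 + log(0.05/0.12)
pH = 5.06 + (-0.380) = 4.68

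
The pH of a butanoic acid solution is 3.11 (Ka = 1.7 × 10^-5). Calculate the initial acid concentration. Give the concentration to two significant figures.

[H+] = 10^(-3.11) = 7.76 × 10^-4 M = x
Ka = x²/(C₀ − x) ⇒ C₀ = x + x²/Ka
C₀ = 7.76 × 10^-4 + (7.76 × 10^-4)²/(1.7 × 10^-5) = 3.62 × 10^-2 M

C₀ = 3.6 × 10^-2 M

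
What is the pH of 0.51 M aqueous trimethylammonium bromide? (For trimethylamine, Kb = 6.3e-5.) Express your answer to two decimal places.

(CH3)3NH+ is the conjugate acid of the weak base (CH3)3N.
Ka = Kw/Kb = 1.0×10^-14 / 6.3 × 10^-5 = 1.59 × 10^-10
Ka = [H+]²/(0.51 − [H+]) = 1.59 × 10^-10
Since Ka ≪ C₀, [H+] ≈ √(Ka·C₀) = 9.00 × 10^-6 M.
([H+]/C₀ = 0.0018% < 5%, so the approximation holds.)
pH = −log(9.00 × 10^-6) = 5.05

pH = 5.05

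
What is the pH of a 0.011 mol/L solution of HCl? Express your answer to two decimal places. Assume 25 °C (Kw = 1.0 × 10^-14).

HCl is a strong acid and dissociates completely, so [H+] = 0.011 M.
pH = -log(0.011) = 1.96

pH = 1.96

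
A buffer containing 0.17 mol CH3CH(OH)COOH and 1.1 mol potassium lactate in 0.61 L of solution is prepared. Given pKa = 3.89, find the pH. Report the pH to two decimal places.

pH = 4.70

pH = pKa + log([A⁻]/[HA]) = 3.89 + log(1.1/0.17)
pH = 3.89 + (+0.811) = 4.70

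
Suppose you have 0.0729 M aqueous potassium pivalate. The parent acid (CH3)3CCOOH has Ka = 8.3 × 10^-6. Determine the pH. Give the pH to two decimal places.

(CH3)3CCOO- is the conjugate base of the weak acid (CH3)3CCOOH.
Kb = Kw/Ka = 1.0×10^-14 / 8.3 × 10^-6 = 1.20 × 10^-9
From the ICE table, Kb = x²/(0.0729 − x) = 1.20 × 10^-9.
Assume x ≪ 0.0729: x ≈ √(1.20 × 10^-9 × 0.0729) = 9.35 × 10^-6 M
pOH = 5.03, so pH = 14.00 − pOH = 8.97

pH = 8.97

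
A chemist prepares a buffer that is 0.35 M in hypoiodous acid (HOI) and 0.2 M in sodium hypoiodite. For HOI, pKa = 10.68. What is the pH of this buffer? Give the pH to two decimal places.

pH = 10.44

Using pH = pKa + log([base]/[acid]) with [base]/[acid] = 0.2/0.35:
pH = 10.68 + (-0.243) = 10.44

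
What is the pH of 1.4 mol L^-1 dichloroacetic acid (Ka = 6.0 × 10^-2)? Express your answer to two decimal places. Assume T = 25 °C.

pH = 0.58

Cl2CHCOOH ⇌ Cl2CHCOO- + H+
Let x = [H+] at equilibrium. Ka = x²/(1.4 − x).
The 5% rule fails; solving x² + Ka·x − Ka·C₀ = 0 exactly:
x = [−0.06 + √(0.06² + 0.336)]/2 = 2.61 × 10^-1 M
pH = −log[H+] = −log(2.61 × 10^-1) = 0.58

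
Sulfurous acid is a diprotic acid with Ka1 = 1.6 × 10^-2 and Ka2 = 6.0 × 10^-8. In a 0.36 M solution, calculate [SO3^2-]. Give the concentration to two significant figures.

First ionization gives [H+] ≈ [HSO3-] = 6.83 × 10^-2 M.
Second step: Ka2 = [H+][SO3^2-]/[HSO3-] ≈ [SO3^2-] (since [H+] ≈ [HSO3-]).
So [SO3^2-] ≈ Ka2.

6.0 × 10^-8 M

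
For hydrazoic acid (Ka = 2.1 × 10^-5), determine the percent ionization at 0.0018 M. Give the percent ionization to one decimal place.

10.2%

HN3 ⇌ N3- + H+; let x = [H+] at equilibrium.
Ka = x²/(C₀ − x); solving the quadratic gives x = 1.84 × 10^-4 M.
% ionization = x/C₀ × 100% = 1.84 × 10^-4/0.0018 × 100% = 10.2%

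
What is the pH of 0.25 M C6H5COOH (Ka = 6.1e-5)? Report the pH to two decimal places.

C6H5COOH ⇌ C6H5COO- + H+
From the ICE table, Ka = [H+]²/(0.25 − [H+]) = 6.1 × 10^-5.
Assume [H+] ≪ 0.25: [H+] ≈ √(6.1 × 10^-5 × 0.25) = 3.91 × 10^-3 M
Check: 1.6% ionized — well under 5%, approximation valid.
pH = −log[H+] = −log(3.91 × 10^-3) = 2.41

pH = 2.41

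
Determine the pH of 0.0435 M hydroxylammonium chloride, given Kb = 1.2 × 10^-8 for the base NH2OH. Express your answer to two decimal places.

NH3OH+ is the conjugate acid of the weak base NH2OH.
Ka = Kw/Kb = 1.0×10^-14 / 1.2 × 10^-8 = 8.33 × 10^-7
Ka = x²/(0.0435 − x) = 8.33 × 10^-7
Since Ka ≪ C₀, x ≈ √(Ka·C₀) = 1.90 × 10^-4 M.
pH = −log[H+] = −log(1.90 × 10^-4) = 3.72

pH = 3.72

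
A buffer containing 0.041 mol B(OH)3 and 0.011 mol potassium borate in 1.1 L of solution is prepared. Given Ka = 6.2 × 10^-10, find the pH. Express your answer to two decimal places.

pH = 8.64

pKa = −log(6.2 × 10^-10) = 9.208
Henderson–Hasselbalch: pH = pKa + log([B(OH)4-]/[B(OH)3]) = 9.208 + log(0.011/0.041)
pH = 9.208 + (-0.571) = 8.64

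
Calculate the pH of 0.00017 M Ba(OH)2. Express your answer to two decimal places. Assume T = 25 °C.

Ba(OH)2 is a strong base (each formula unit releases 2 OH-); [OH-] = 0.00034 M.
pOH = -log(0.00034) = 3.47
pH = 14.00 - 3.47 = 10.53

pH = 10.53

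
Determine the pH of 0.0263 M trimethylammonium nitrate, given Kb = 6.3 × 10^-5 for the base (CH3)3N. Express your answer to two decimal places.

(CH3)3NH+ is the conjugate acid of the weak base (CH3)3N.
Ka = Kw/Kb = 1.0×10^-14 / 6.3 × 10^-5 = 1.59 × 10^-10
From the ICE table, Ka = x²/(0.0263 − x) = 1.59 × 10^-10.
Since Ka ≪ C₀, x ≈ √(Ka·C₀) = 2.04 × 10^-6 M.
Check: 0.0078% ionized — well under 5%, approximation valid.
pH = −log[H+] = −log(2.04 × 10^-6) = 5.69

pH = 5.69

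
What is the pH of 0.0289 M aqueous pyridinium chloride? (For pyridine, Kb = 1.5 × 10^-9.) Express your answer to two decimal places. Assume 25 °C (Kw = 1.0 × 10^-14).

C5H5NH+ is the conjugate acid of the weak base C5H5N.
Ka = Kw/Kb = 1.0×10^-14 / 1.5 × 10^-9 = 6.67 × 10^-6
Ka = x²/(0.0289 − x) = 6.67 × 10^-6
Assume x ≪ 0.0289: x ≈ √(6.67 × 10^-6 × 0.0289) = 4.39 × 10^-4 M
(x/C₀ = 1.5% < 5%, so the approximation holds.)
pH = −log(4.39 × 10^-4) = 3.36

pH = 3.36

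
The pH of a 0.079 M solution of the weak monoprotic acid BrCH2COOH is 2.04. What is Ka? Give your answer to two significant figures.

Ka = 1.2 × 10^-3

[H+] = 10^(-2.04) = 9.12 × 10^-3 M
At equilibrium [HA] = 0.079 − 9.12 × 10^-3 = 6.99 × 10^-2 M
Ka = [H+][A-]/[HA] = (9.12 × 10^-3)² / 6.99 × 10^-2 = 1.2 × 10^-3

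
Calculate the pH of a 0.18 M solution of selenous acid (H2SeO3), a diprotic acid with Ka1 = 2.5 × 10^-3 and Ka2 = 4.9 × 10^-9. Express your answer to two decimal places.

Since Ka1 ≫ Ka2, the first ionization dominates [H+].
Ka1 = x²/(0.18 − x) = 2.5 × 10^-3
Solving the quadratic: x = (−Ka1 + √(Ka1² + 4·Ka1·C₀))/2 = 2.00 × 10^-2 M
pH = −log(2.00 × 10^-2) = 1.70

pH = 1.70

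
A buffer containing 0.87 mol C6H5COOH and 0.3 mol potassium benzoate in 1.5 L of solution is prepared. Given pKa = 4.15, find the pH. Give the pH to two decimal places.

pH = 3.69

Henderson–Hasselbalch: pH = pKa + log([C6H5COO-]/[C6H5COOH]) = 4.15 + log(0.3/0.87)
pH = 4.15 + (-0.462) = 3.69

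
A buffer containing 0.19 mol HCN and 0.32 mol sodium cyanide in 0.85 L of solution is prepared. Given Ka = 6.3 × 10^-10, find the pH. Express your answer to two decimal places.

pH = 9.43

pKa = −log(6.3 × 10^-10) = 9.201
pH = pKa + log([A⁻]/[HA]) = 9.201 + log(0.32/0.19)
pH = 9.201 + (+0.226) = 9.43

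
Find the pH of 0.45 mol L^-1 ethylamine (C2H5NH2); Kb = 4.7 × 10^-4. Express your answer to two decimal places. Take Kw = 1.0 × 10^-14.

pH = 12.16

C2H5NH2 + H2O ⇌ C2H5NH3+ + OH-
From the ICE table, Kb = [OH-]²/(0.45 − [OH-]) = 4.7 × 10^-4.
Neglecting [OH-] in the denominator: [OH-] = √(4.7 × 10^-4 × 0.45) = 1.45 × 10^-2 M
pOH = 1.84, so pH = 14.00 − pOH = 12.16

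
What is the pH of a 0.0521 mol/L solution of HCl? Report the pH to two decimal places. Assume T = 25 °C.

HCl is a strong acid and dissociates completely, so [H+] = 0.0521 M.
pH = -log(0.0521) = 1.28

pH = 1.28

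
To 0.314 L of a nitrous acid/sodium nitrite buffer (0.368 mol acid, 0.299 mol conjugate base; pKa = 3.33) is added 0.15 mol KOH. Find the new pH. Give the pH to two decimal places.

pH = 3.64

After neutralization: n(HNO2) = 0.218 mol, n(NO2-) = 0.449 mol.
pH = pKa + log([A⁻]/[HA]) = 3.33 + log(0.449/0.218) = 3.33 +0.314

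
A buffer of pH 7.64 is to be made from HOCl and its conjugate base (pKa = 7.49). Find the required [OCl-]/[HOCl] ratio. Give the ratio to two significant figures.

ratio = 1.4

pH = pKa + log(r) ⇒ log(r) = 7.64 − 7.49 = +0.15
r = [OCl-]/[HOCl] = 10^(+0.15) = 1.41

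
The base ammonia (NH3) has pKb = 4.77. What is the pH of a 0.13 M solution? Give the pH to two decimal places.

NH3 + H2O ⇌ NH4+ + OH-
Kb = 10^(−4.77) = 1.70 × 10^-5
Kb = x²/(0.13 − x) = 1.70 × 10^-5
Assume x ≪ 0.13: x ≈ √(1.70 × 10^-5 × 0.13) = 1.49 × 10^-3 M
(x/C₀ = 1.1% < 5%, so the approximation holds.)
pOH = 2.83, so pH = 14.00 − pOH = 11.17

pH = 11.17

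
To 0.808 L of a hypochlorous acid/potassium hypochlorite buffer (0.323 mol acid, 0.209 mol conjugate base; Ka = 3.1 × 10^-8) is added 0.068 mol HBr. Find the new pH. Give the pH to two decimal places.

Added H+ converts OCl- to HOCl: HOCl → 0.391 mol, OCl- → 0.141 mol.
pKa = −log(3.1 × 10^-8) = 7.509
Henderson–Hasselbalch with mole ratio 0.141/0.391: pH = 7.509 + (-0.443)

pH = 7.07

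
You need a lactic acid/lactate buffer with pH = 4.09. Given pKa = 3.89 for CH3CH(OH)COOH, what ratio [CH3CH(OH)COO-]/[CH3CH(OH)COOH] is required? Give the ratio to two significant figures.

pH = pKa + log(r) ⇒ log(r) = 4.09 − 3.89 = +0.20
r = [CH3CH(OH)COO-]/[CH3CH(OH)COOH] = 10^(+0.20) = 1.58

ratio = 1.6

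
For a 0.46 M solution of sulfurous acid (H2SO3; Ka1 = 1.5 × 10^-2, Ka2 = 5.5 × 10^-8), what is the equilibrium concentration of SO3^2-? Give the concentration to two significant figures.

5.5 × 10^-8 M

First ionization gives [H+] ≈ [HSO3-] = 7.59 × 10^-2 M.
Second step: Ka2 = [H+][SO3^2-]/[HSO3-] ≈ [SO3^2-] (since [H+] ≈ [HSO3-]).
So [SO3^2-] ≈ Ka2.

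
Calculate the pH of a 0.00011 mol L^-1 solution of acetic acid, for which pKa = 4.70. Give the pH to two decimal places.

pH = 4.42

CH3COOH ⇌ CH3COO- + H+
Ka = 10^(−4.70) = 2.00 × 10^-5
From the ICE table, Ka = [H+]²/(0.00011 − [H+]) = 2.00 × 10^-5.
Here C₀/Ka ≈ 5.5, so the small-[H+] approximation fails. Use the quadratic:
[H+] = (−Ka + √(Ka² + 4·Ka·C₀))/2 = 3.80 × 10^-5 M
pH = −log(3.80 × 10^-5) = 4.42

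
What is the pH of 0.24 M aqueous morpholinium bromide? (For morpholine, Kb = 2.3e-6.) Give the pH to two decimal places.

C4H8ONH2+ is the conjugate acid of the weak base C4H8ONH.
Ka = Kw/Kb = 1.0×10^-14 / 2.3 × 10^-6 = 4.35 × 10^-9
Ka = [H+]²/(0.24 − [H+]) = 4.35 × 10^-9
Assume [H+] ≪ 0.24: [H+] ≈ √(4.35 × 10^-9 × 0.24) = 3.23 × 10^-5 M
Check: 0.013% ionized — well under 5%, approximation valid.
pH = −log(3.23 × 10^-5) = 4.49

pH = 4.49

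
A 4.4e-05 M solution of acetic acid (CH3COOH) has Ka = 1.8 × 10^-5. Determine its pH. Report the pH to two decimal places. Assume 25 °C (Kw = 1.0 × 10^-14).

pH = 4.69

CH3COOH ⇌ CH3COO- + H+
From the ICE table, Ka = [H+]²/(4.4e-05 − [H+]) = 1.8 × 10^-5.
[H+] is not negligible relative to C₀; solve [H+]² + 1.8e-05·[H+] − 7.92e-10 = 0.
[H+] = [−1.8e-05 + √(1.8e-05² + 3.17e-09)]/2 = 2.05 × 10^-5 M
pH = −log(2.05 × 10^-5) = 4.69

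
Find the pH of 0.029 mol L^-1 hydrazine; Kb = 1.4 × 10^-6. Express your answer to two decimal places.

N2H4 + H2O ⇌ N2H5+ + OH-
From the ICE table, Kb = [OH-]²/(0.029 − [OH-]) = 1.4 × 10^-6.
Since Kb ≪ C₀, [OH-] ≈ √(Kb·C₀) = 2.01 × 10^-4 M.
Check: 0.69% ionized — well under 5%, approximation valid.
pOH = 3.70, so pH = 14.00 − pOH = 10.30

pH = 10.30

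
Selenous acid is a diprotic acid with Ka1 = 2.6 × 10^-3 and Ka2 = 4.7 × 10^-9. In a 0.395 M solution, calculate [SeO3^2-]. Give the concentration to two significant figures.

First ionization gives [H+] ≈ [HSeO3-] = 3.08 × 10^-2 M.
Second step: Ka2 = [H+][SeO3^2-]/[HSeO3-] ≈ [SeO3^2-] (since [H+] ≈ [HSeO3-]).
So [SeO3^2-] ≈ Ka2.

4.7 × 10^-9 M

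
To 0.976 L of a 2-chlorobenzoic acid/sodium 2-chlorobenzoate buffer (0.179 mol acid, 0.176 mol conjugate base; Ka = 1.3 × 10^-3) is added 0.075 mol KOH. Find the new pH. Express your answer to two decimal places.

pH = 3.27

After neutralization: n(ClC6H4COOH) = 0.104 mol, n(ClC6H4COO-) = 0.251 mol.
pKa = −log(1.3 × 10^-3) = 2.886
pH = pKa + log([A⁻]/[HA]) = 2.886 + log(0.251/0.104) = 2.886 +0.383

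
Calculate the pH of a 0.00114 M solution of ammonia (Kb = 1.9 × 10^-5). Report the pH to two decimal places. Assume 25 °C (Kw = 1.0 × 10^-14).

pH = 10.14

NH3 + H2O ⇌ NH4+ + OH-
From the ICE table, Kb = x²/(0.00114 − x) = 1.9 × 10^-5.
x is not negligible relative to C₀; solve x² + 1.9e-05·x − 2.17e-08 = 0.
x = (−Kb + √(Kb² + 4·Kb·C₀))/2 = 1.38 × 10^-4 M
pOH = 3.86, so pH = 14.00 − pOH = 10.14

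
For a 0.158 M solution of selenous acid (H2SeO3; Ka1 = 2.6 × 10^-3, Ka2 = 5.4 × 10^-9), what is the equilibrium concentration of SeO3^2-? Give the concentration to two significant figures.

First ionization gives [H+] ≈ [HSeO3-] = 1.90 × 10^-2 M.
Second step: Ka2 = [H+][SeO3^2-]/[HSeO3-] ≈ [SeO3^2-] (since [H+] ≈ [HSeO3-]).
So [SeO3^2-] ≈ Ka2.

5.4 × 10^-9 M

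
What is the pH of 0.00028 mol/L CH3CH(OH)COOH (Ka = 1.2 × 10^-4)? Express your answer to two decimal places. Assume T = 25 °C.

pH = 3.88

CH3CH(OH)COOH ⇌ CH3CH(OH)COO- + H+
From the ICE table, Ka = [H+]²/(0.00028 − [H+]) = 1.2 × 10^-4.
[H+] is not negligible relative to C₀; solve [H+]² + 0.00012·[H+] − 3.36e-08 = 0.
[H+] = (−Ka + √(Ka² + 4·Ka·C₀))/2 = 1.33 × 10^-4 M
pH = −log(1.33 × 10^-4) = 3.88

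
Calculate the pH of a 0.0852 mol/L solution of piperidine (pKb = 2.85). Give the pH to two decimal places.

pH = 12.01

C5H10NH + H2O ⇌ C5H10NH2+ + OH-
Kb = 10^(−2.85) = 1.41 × 10^-3
Let x = [OH-] at equilibrium. Kb = x²/(0.0852 − x).
The 5% rule fails; solving x² + Kb·x − Kb·C₀ = 0 exactly:
x = (−Kb + √(Kb² + 4·Kb·C₀))/2 = 1.03 × 10^-2 M
pOH = 1.99, so pH = 14.00 − pOH = 12.01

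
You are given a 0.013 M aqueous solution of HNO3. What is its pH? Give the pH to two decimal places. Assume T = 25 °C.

pH = 1.89

HNO3 is a strong acid and dissociates completely, so [H+] = 0.013 M.
pH = -log(0.013) = 1.89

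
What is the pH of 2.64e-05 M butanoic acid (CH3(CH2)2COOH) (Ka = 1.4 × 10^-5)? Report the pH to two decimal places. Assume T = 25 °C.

CH3(CH2)2COOH ⇌ CH3(CH2)2COO- + H+
From the ICE table, Ka = [H+]²/(2.64e-05 − [H+]) = 1.4 × 10^-5.
The 5% rule fails; solving [H+]² + Ka·[H+] − Ka·C₀ = 0 exactly:
[H+] = (−Ka + √(Ka² + 4·Ka·C₀))/2 = 1.35 × 10^-5 M
pH = −log[H+] = −log(1.35 × 10^-5) = 4.87

pH = 4.87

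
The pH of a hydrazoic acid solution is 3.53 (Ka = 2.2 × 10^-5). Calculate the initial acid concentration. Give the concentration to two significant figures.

C₀ = 4.3 × 10^-3 M

[H+] = 10^(-3.53) = 2.95 × 10^-4 M = x
Ka = x²/(C₀ − x) ⇒ C₀ = x + x²/Ka
C₀ = 2.95 × 10^-4 + (2.95 × 10^-4)²/(2.2 × 10^-5) = 4.25 × 10^-3 M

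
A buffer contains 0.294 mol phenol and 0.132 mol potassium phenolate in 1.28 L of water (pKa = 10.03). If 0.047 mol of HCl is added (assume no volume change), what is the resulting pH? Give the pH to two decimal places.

After neutralization: n(C6H5OH) = 0.341 mol, n(C6H5O-) = 0.085 mol.
Henderson–Hasselbalch with mole ratio 0.085/0.341: pH = 10.03 + (-0.603)

pH = 9.43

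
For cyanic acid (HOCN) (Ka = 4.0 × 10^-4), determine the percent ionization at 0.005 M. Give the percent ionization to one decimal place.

24.6%

HOCN ⇌ OCN- + H+; let x = [H+] at equilibrium.
Ka = x²/(C₀ − x); solving the quadratic gives x = 1.23 × 10^-3 M.
% ionization = x/C₀ × 100% = 1.23 × 10^-3/0.005 × 100% = 24.6%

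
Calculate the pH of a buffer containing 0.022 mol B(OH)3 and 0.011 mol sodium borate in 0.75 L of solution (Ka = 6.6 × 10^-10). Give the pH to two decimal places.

pKa = −log(6.6 × 10^-10) = 9.180
Henderson–Hasselbalch: pH = pKa + log([B(OH)4-]/[B(OH)3]) = 9.180 + log(0.011/0.022)
pH = 9.180 + (-0.301) = 8.88

pH = 8.88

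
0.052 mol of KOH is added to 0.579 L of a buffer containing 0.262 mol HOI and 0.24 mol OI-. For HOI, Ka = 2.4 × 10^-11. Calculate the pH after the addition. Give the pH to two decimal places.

pH = 10.76

After neutralization: n(HOI) = 0.21 mol, n(OI-) = 0.292 mol.
pKa = −log(2.4 × 10^-11) = 10.620
pH = pKa + log([A⁻]/[HA]) = 10.620 + log(0.292/0.21) = 10.620 +0.143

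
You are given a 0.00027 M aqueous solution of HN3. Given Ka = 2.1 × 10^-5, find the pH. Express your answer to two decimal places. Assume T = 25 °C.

pH = 4.18

HN3 ⇌ N3- + H+
Ka = x²/(0.00027 − x) = 2.1 × 10^-5
The 5% rule fails; solving x² + Ka·x − Ka·C₀ = 0 exactly:
x = (−Ka + √(Ka² + 4·Ka·C₀))/2 = 6.55 × 10^-5 M
pH = −log[H+] = −log(6.55 × 10^-5) = 4.18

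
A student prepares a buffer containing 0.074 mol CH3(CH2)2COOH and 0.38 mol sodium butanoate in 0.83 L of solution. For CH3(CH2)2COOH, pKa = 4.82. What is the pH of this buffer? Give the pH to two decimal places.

Henderson–Hasselbalch: pH = pKa + log([CH3(CH2)2COO-]/[CH3(CH2)2COOH]) = 4.82 + log(0.38/0.074)
pH = 4.82 + (+0.711) = 5.53

pH = 5.53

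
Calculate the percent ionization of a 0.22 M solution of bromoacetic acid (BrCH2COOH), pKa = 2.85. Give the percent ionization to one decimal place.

7.7%

BrCH2COOH ⇌ BrCH2COO- + H+; let x = [H+] at equilibrium.
Ka = 10^(−2.85) = 1.41 × 10^-3
Ka = x²/(C₀ − x); solving the quadratic gives x = 1.69 × 10^-2 M.
% ionization = x/C₀ × 100% = 1.69 × 10^-2/0.22 × 100% = 7.7%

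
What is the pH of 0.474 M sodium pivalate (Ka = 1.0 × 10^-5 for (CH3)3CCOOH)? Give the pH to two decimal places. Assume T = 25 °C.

(CH3)3CCOO- is the conjugate base of the weak acid (CH3)3CCOOH.
Kb = Kw/Ka = 1.0×10^-14 / 1.0 × 10^-5 = 1.00 × 10^-9
Kb = [OH-]²/(0.474 − [OH-]) = 1.00 × 10^-9
Since Kb ≪ C₀, [OH-] ≈ √(Kb·C₀) = 2.18 × 10^-5 M.
Check: 0.0046% ionized — well under 5%, approximation valid.
pOH = 4.66, so pH = 14.00 − pOH = 9.34

pH = 9.34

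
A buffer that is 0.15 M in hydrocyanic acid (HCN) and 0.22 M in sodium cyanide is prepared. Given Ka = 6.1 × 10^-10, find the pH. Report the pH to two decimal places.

pKa = −log(6.1 × 10^-10) = 9.215
Henderson–Hasselbalch: pH = pKa + log([CN-]/[HCN]) = 9.215 + log(0.22/0.15)
pH = 9.215 + (+0.166) = 9.38

pH = 9.38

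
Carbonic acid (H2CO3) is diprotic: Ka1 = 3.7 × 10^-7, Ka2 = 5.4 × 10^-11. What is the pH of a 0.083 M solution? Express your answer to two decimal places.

Since Ka1 ≫ Ka2, the first ionization dominates [H+].
Ka1 = x²/(0.083 − x) = 3.7 × 10^-7
x ≈ √(3.7 × 10^-7 × 0.083) = 1.75 × 10^-4 M
pH = −log(1.75 × 10^-4) = 3.76

pH = 3.76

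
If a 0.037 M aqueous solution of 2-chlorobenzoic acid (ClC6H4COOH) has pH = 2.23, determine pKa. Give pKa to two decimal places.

[H+] = 10^(-2.23) = 5.89 × 10^-3 M
At equilibrium [HA] = 0.037 − 5.89 × 10^-3 = 3.11 × 10^-2 M
Ka = [H+][A-]/[HA] = (5.89 × 10^-3)² / 3.11 × 10^-2 = 1.12 × 10^-3
pKa = -log(1.12 × 10^-3) = 2.95

pKa = 2.95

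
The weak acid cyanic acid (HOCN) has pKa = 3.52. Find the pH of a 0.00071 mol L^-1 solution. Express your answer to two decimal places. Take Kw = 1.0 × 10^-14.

HOCN ⇌ OCN- + H+
Ka = 10^(−3.52) = 3.02 × 10^-4
Ka = x²/(0.00071 − x) = 3.02 × 10^-4
Here C₀/Ka ≈ 2.35, so the small-x approximation fails. Use the quadratic:
x = (−Ka + √(Ka² + 4·Ka·C₀))/2 = 3.36 × 10^-4 M
pH = −log(3.36 × 10^-4) = 3.47

pH = 3.47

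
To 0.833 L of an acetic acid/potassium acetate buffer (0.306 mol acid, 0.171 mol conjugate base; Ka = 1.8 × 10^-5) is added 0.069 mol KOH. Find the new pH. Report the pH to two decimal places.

pH = 4.75

After neutralization: n(CH3COOH) = 0.237 mol, n(CH3COO-) = 0.24 mol.
pKa = −log(1.8 × 10^-5) = 4.745
pH = pKa + log([A⁻]/[HA]) = 4.745 + log(0.24/0.237) = 4.745 +0.005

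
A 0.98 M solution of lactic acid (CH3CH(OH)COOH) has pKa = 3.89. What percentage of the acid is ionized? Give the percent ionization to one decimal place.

CH3CH(OH)COOH ⇌ CH3CH(OH)COO- + H+; let x = [H+] at equilibrium.
Ka = 10^(−3.89) = 1.29 × 10^-4
x ≈ √(Ka·C₀) = √(1.29 × 10^-4 × 0.98) = 1.12 × 10^-2 M
Fraction ionized = 1.12 × 10^-2 / 0.98 = 0.0114 → 1.1%

1.1%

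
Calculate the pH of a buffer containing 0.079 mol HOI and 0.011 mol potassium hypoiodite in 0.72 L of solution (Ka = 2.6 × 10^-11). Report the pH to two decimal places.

pKa = −log(2.6 × 10^-11) = 10.585
Henderson–Hasselbalch: pH = pKa + log([OI-]/[HOI]) = 10.585 + log(0.011/0.079)
pH = 10.585 + (-0.856) = 9.73

pH = 9.73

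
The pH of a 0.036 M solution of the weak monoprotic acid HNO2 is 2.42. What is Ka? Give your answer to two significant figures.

[H+] = 10^(-2.42) = 3.80 × 10^-3 M
At equilibrium [HA] = 0.036 − 3.80 × 10^-3 = 3.22 × 10^-2 M
Ka = [H+][A-]/[HA] = (3.80 × 10^-3)² / 3.22 × 10^-2 = 4.5 × 10^-4

Ka = 4.5 × 10^-4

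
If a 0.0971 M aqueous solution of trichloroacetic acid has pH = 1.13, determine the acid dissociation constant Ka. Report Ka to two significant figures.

[H+] = 10^(-1.13) = 7.41 × 10^-2 M
At equilibrium [HA] = 0.0971 − 7.41 × 10^-2 = 2.30 × 10^-2 M
Ka = [H+][A-]/[HA] = (7.41 × 10^-2)² / 2.30 × 10^-2 = 2.4 × 10^-1

Ka = 2.4 × 10^-1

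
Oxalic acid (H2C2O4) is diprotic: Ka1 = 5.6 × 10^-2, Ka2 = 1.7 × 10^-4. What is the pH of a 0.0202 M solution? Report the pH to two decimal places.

pH = 1.80

Ka1 ≫ Ka2, so treat the first dissociation as the only significant source of H+.
Ka1 = x²/(0.0202 − x) = 5.6 × 10^-2
Solving the quadratic: x = (−Ka1 + √(Ka1² + 4·Ka1·C₀))/2 = 1.58 × 10^-2 M
pH = −log(1.58 × 10^-2) = 1.80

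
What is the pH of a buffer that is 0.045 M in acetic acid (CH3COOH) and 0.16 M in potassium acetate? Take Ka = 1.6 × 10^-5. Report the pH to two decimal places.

pH = 5.35

pKa = −log(1.6 × 10^-5) = 4.796
Henderson–Hasselbalch: pH = pKa + log([CH3COO-]/[CH3COOH]) = 4.796 + log(0.16/0.045)
pH = 4.796 + (+0.551) = 5.35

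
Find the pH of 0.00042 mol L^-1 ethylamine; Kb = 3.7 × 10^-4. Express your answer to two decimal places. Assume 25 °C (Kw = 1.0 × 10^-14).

C2H5NH2 + H2O ⇌ C2H5NH3+ + OH-
Kb = x²/(0.00042 − x) = 3.7 × 10^-4
The 5% rule fails; solving x² + Kb·x − Kb·C₀ = 0 exactly:
x = (−Kb + √(Kb² + 4·Kb·C₀))/2 = 2.50 × 10^-4 M
pOH = −log(2.50 × 10^-4) = 3.60; pH = 14.00 − 3.60 = 10.40

pH = 10.40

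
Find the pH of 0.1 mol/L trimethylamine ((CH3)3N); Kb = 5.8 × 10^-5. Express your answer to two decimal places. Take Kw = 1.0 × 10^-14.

pH = 11.38

(CH3)3N + H2O ⇌ (CH3)3NH+ + OH-
From the ICE table, Kb = [OH-]²/(0.1 − [OH-]) = 5.8 × 10^-5.
Neglecting [OH-] in the denominator: [OH-] = √(5.8 × 10^-5 × 0.1) = 2.41 × 10^-3 M
Check: 2.4% ionized — well under 5%, approximation valid.
pOH = −log(2.41 × 10^-3) = 2.62; pH = 14.00 − 2.62 = 11.38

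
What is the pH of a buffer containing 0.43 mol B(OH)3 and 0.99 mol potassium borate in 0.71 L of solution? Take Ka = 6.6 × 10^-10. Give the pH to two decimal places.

pH = 9.54

pKa = −log(6.6 × 10^-10) = 9.180
Henderson–Hasselbalch: pH = pKa + log([B(OH)4-]/[B(OH)3]) = 9.180 + log(0.99/0.43)
pH = 9.180 + (+0.362) = 9.54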